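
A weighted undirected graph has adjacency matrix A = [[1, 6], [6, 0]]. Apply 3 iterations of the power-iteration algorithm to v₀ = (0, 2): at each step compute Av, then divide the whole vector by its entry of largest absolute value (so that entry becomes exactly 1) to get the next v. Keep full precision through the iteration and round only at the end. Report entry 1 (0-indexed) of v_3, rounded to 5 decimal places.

Av0 = (12.000000, 0.000000); divide by 12.000000 → v1 = (1.000000, 0.000000)
Av1 = (1.000000, 6.000000); divide by 6.000000 → v2 = (0.166667, 1.000000)
Av2 = (6.166667, 1.000000); divide by 6.166667 → v3 = (1.000000, 0.162162)
Requested entry of v3: 72/444 = 0.16216

0.16216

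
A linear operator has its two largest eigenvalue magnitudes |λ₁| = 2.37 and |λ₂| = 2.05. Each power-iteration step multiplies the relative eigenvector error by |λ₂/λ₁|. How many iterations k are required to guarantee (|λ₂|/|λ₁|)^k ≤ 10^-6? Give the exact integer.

96

|λ₂/λ₁| = 2.05/2.37 = 0.86498
Need k ≥ ln(10^-6) / ln(0.86498) = -13.8155 / -0.1451 ≈ 95.246
Smallest integer k satisfying the bound: 96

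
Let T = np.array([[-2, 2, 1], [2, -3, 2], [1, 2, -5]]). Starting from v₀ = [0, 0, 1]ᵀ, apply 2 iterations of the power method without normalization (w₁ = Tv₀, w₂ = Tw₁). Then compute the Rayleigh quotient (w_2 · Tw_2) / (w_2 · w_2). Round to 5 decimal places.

-6.15204

w1 = Tv₀ = (1, 2, -5)
w2 = Tw1 = (-3, -14, 30)
Tw2 = (8, 96, -181)
w2·Tw2 = (-3)·8 + (-14)·96 + 30·(-181) = -6798; w2·w2 = (-3)·(-3) + (-14)·(-14) + 30·30 = 1105
λ ≈ -6798/1105 = -6.15204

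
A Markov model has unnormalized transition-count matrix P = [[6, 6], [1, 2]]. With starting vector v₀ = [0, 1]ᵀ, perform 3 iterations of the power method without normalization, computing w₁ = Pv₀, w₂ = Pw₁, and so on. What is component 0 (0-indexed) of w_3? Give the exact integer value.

w1 = Pv₀ = (6·0 + 6·1; 1·0 + 2·1) = (6, 2)
w2 = Pw1 = (6·6 + 6·2; 1·6 + 2·2) = (48, 10)
w3 = Pw2 = (348, 68)
The requested component of w3 is 348.

348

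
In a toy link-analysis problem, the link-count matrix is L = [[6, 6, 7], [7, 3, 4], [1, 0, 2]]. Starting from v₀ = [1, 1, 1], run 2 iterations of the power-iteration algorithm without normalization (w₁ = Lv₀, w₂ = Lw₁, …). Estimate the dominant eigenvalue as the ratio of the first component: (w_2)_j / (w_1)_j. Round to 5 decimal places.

11.52632

w1 = Lv₀ = (6·1 + 6·1 + 7·1; 7·1 + 3·1 + 4·1; 1·1 + 0·1 + 2·1) = (19, 14, 3)
w2 = Lw1 = (6·19 + 6·14 + 7·3; 7·19 + 3·14 + 4·3; 1·19 + 0·14 + 2·3) = (219, 187, 25)
Ratio at component: 219 / 19 = 11.52632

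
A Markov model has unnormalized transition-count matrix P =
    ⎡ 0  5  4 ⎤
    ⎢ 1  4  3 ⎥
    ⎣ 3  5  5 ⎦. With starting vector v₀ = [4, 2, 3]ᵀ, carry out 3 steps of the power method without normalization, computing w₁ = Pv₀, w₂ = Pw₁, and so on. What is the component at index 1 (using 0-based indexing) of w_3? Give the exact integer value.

w1 = Pv₀ = (0·4 + 5·2 + 4·3; 1·4 + 4·2 + 3·3; 3·4 + 5·2 + 5·3) = (22, 21, 37)
w2 = Pw1 = (0·22 + 5·21 + 4·37; 1·22 + 4·21 + 3·37; 3·22 + 5·21 + 5·37) = (253, 217, 356)
w3 = Pw2 = (2509, 2189, 3624)
The requested component of w3 is 2189.

2189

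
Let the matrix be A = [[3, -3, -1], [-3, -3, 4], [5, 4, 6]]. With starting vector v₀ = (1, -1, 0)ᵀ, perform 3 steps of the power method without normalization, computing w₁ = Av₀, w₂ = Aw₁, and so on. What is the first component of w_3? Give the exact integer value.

57

w1 = Av₀ = (6, 0, 1)
w2 = Aw1 = (17, -14, 36)
w3 = Aw2 = (57, 135, 245)
The requested component of w3 is 57.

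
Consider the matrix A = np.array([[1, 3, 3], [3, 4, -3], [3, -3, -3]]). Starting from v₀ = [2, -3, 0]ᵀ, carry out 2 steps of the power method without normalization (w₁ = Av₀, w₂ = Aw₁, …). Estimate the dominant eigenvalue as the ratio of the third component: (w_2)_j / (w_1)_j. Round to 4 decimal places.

λ ≈ -3.2000

w1 = Av₀ = (-7, -6, 15)
w2 = Aw1 = (20, -90, -48)
Ratio at component: -48 / 15 = -3.2000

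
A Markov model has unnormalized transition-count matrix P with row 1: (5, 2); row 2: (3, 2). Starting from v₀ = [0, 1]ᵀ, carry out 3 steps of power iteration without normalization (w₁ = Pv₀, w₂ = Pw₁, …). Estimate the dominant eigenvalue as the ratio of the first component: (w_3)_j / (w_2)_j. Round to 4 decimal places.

λ ≈ 6.4286

w1 = Pv₀ = (5·0 + 2·1; 3·0 + 2·1) = (2, 2)
w2 = Pw1 = (5·2 + 2·2; 3·2 + 2·2) = (14, 10)
w3 = Pw2 = (90, 62)
Ratio at component: 90 / 14 = 6.4286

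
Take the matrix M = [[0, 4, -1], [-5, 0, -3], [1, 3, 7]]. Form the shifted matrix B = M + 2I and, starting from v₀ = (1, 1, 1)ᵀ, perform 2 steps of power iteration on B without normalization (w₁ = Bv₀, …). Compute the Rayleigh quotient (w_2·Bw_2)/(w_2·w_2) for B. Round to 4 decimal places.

6.2526

B = M + 2I has rows (2, 4, -1); (-5, 2, -3); (1, 3, 9)
w1 = Bv₀ = (2·1 + 4·1 + (-1)·1; (-5)·1 + 2·1 + (-3)·1; 1·1 + 3·1 + 9·1) = (5, -6, 13)
w2 = Bw1 = (2·5 + 4·(-6) + (-1)·13; (-5)·5 + 2·(-6) + (-3)·13; 1·5 + 3·(-6) + 9·13) = (-27, -76, 104)
Bw2 = (-462, -329, 681)
w2·Bw2 = 108302; w2·w2 = 17321; μ ≈ 108302/17321 = 6.2526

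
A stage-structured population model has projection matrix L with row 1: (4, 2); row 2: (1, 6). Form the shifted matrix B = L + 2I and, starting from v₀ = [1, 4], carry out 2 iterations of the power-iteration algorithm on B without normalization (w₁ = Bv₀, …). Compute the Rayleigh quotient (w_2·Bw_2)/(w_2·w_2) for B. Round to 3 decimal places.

B = L + 2I has rows (6, 2); (1, 8)
w1 = Bv₀ = (6·1 + 2·4; 1·1 + 8·4) = (14, 33)
w2 = Bw1 = (6·14 + 2·33; 1·14 + 8·33) = (150, 278)
Bw2 = (1456, 2374)
w2·Bw2 = 878372; w2·w2 = 99784; μ ≈ 878372/99784 = 8.803

8.803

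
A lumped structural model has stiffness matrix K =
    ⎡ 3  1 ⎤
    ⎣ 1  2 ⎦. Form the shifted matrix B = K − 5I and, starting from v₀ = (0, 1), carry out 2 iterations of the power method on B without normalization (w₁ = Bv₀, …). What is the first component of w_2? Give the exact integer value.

B = K − 5I has rows (-2, 1); (1, -3)
w1 = Bv₀ = (1, -3)
w2 = Bw1 = (-5, 10)
Requested component of w2: -5

-5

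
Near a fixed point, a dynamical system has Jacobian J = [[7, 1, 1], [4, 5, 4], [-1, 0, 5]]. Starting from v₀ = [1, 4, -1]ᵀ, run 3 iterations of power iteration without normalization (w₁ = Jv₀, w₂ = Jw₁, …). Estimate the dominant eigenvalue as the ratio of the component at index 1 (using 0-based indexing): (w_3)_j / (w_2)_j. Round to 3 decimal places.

λ ≈ 6.517

w1 = Jv₀ = (7·1 + 1·4 + 1·(-1); 4·1 + 5·4 + 4·(-1); (-1)·1 + 0·4 + 5·(-1)) = (10, 20, -6)
w2 = Jw1 = (7·10 + 1·20 + 1·(-6); 4·10 + 5·20 + 4·(-6); (-1)·10 + 0·20 + 5·(-6)) = (84, 116, -40)
w3 = Jw2 = (664, 756, -284)
Ratio at component: 756 / 116 = 6.517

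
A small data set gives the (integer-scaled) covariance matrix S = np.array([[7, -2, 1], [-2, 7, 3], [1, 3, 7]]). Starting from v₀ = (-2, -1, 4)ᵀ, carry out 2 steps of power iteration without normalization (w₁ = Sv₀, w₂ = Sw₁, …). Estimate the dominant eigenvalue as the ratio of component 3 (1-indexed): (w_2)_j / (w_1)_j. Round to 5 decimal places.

w1 = Sv₀ = (7·(-2) + (-2)·(-1) + 1·4; (-2)·(-2) + 7·(-1) + 3·4; 1·(-2) + 3·(-1) + 7·4) = (-8, 9, 23)
w2 = Sw1 = (7·(-8) + (-2)·9 + 1·23; (-2)·(-8) + 7·9 + 3·23; 1·(-8) + 3·9 + 7·23) = (-51, 148, 180)
Ratio at component: 180 / 23 = 7.82609

λ ≈ 7.82609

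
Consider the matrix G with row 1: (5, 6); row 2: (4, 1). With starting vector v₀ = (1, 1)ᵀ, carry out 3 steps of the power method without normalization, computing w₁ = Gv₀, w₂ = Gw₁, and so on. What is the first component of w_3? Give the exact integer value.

w1 = Gv₀ = (11, 5)
w2 = Gw1 = (85, 49)
w3 = Gw2 = (719, 389)
The requested component of w3 is 719.

719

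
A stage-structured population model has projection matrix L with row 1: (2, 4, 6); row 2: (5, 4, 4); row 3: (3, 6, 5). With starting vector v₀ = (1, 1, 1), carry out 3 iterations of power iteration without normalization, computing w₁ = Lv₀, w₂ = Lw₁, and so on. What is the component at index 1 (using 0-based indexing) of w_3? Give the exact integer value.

2208

w1 = Lv₀ = (12, 13, 14)
w2 = Lw1 = (160, 168, 184)
w3 = Lw2 = (2096, 2208, 2408)
The requested component of w3 is 2208.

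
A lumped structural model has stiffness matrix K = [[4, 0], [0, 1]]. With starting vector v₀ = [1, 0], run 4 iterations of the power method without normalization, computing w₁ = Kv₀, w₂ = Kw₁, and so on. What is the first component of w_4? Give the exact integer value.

w1 = Kv₀ = (4·1 + 0·0; 0·1 + 1·0) = (4, 0)
w2 = Kw1 = (4·4 + 0·0; 0·4 + 1·0) = (16, 0)
w3 = Kw2 = (64, 0)
w4 = Kw3 = (256, 0)
The requested component of w4 is 256.

256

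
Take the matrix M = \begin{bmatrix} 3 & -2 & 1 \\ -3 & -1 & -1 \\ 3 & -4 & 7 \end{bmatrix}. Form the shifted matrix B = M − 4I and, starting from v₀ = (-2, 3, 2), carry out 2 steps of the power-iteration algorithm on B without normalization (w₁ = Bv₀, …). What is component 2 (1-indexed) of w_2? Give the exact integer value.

B = M − 4I has rows (-1, -2, 1); (-3, -5, -1); (3, -4, 3)
w1 = Bv₀ = (-2, -11, -12)
w2 = Bw1 = (12, 73, 2)
Requested component of w2: 73

73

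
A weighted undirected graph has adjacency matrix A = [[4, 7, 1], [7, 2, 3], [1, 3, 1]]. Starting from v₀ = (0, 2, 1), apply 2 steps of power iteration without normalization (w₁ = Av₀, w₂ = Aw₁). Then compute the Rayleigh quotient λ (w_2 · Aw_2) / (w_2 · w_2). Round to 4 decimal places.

λ ≈ 10.5523

w1 = Av₀ = (4·0 + 7·2 + 1·1; 7·0 + 2·2 + 3·1; 1·0 + 3·2 + 1·1) = (15, 7, 7)
w2 = Aw1 = (4·15 + 7·7 + 1·7; 7·15 + 2·7 + 3·7; 1·15 + 3·7 + 1·7) = (116, 140, 43)
Aw2 = (1487, 1221, 579)
w2·Aw2 = 116·1487 + 140·1221 + 43·579 = 368329; w2·w2 = 116·116 + 140·140 + 43·43 = 34905
λ ≈ 368329/34905 = 10.5523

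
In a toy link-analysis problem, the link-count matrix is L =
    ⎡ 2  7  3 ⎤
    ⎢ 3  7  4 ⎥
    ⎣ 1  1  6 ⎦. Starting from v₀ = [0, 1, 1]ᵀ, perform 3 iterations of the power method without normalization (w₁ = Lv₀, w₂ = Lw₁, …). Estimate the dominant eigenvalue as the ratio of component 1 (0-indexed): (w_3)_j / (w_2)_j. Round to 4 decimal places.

w1 = Lv₀ = (10, 11, 7)
w2 = Lw1 = (118, 135, 63)
w3 = Lw2 = (1370, 1551, 631)
Ratio at component: 1551 / 135 = 11.4889

11.4889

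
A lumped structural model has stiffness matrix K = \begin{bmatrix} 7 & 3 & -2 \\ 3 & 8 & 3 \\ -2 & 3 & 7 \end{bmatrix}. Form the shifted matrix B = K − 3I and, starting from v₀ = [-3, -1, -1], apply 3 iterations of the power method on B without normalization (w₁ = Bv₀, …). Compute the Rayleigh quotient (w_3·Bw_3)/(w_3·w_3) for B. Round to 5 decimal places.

7.88798

B = K − 3I has rows (4, 3, -2); (3, 5, 3); (-2, 3, 4)
w1 = Bv₀ = (4·(-3) + 3·(-1) + (-2)·(-1); 3·(-3) + 5·(-1) + 3·(-1); (-2)·(-3) + 3·(-1) + 4·(-1)) = (-13, -17, -1)
w2 = Bw1 = (4·(-13) + 3·(-17) + (-2)·(-1); 3·(-13) + 5·(-17) + 3·(-1); (-2)·(-13) + 3·(-17) + 4·(-1)) = (-101, -127, -29)
w3 = Bw2 = (-727, -1025, -295)
Bw3 = (-5393, -8191, -2801)
w3·Bw3 = 13142781; w3·w3 = 1666179; μ ≈ 13142781/1666179 = 7.88798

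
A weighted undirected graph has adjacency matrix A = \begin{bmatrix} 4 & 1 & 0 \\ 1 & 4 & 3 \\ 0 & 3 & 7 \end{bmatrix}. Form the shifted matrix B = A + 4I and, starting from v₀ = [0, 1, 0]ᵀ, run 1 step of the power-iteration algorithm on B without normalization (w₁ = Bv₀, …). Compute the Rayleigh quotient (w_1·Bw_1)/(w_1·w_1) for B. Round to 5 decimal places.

μ ≈ 10.52703

B = A + 4I has rows (8, 1, 0); (1, 8, 3); (0, 3, 11)
w1 = Bv₀ = (8·0 + 1·1 + 0·0; 1·0 + 8·1 + 3·0; 0·0 + 3·1 + 11·0) = (1, 8, 3)
Bw1 = (16, 74, 57)
w1·Bw1 = 779; w1·w1 = 74; μ ≈ 779/74 = 10.52703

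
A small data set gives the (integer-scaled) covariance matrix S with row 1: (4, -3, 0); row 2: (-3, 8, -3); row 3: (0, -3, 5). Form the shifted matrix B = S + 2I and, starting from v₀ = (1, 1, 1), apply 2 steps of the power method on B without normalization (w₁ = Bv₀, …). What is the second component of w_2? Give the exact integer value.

B = S + 2I has rows (6, -3, 0); (-3, 10, -3); (0, -3, 7)
w1 = Bv₀ = (6·1 + (-3)·1 + 0·1; (-3)·1 + 10·1 + (-3)·1; 0·1 + (-3)·1 + 7·1) = (3, 4, 4)
w2 = Bw1 = (6·3 + (-3)·4 + 0·4; (-3)·3 + 10·4 + (-3)·4; 0·3 + (-3)·4 + 7·4) = (6, 19, 16)
Requested component of w2: 19

19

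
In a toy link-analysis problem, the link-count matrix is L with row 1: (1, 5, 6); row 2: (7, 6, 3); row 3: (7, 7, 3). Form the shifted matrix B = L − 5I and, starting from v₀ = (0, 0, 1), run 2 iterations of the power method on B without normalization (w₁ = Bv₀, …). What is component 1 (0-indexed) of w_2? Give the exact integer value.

B = L − 5I has rows (-4, 5, 6); (7, 1, 3); (7, 7, -2)
w1 = Bv₀ = ((-4)·0 + 5·0 + 6·1; 7·0 + 1·0 + 3·1; 7·0 + 7·0 + (-2)·1) = (6, 3, -2)
w2 = Bw1 = ((-4)·6 + 5·3 + 6·(-2); 7·6 + 1·3 + 3·(-2); 7·6 + 7·3 + (-2)·(-2)) = (-21, 39, 67)
Requested component of w2: 39

39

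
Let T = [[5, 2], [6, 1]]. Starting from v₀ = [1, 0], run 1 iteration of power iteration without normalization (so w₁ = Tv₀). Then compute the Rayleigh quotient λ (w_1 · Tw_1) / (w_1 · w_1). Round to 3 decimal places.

w1 = Tv₀ = (5, 6)
Tw1 = (37, 36)
w1·Tw1 = 5·37 + 6·36 = 401; w1·w1 = 5·5 + 6·6 = 61
λ ≈ 401/61 = 6.574

λ ≈ 6.574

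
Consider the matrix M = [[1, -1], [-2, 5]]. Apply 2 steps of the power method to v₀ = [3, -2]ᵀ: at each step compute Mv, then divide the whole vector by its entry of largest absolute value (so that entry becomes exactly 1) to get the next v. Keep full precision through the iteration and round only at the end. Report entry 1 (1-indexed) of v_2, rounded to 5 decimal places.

Mv0 = (5.000000, -16.000000); divide by -16.000000 → v1 = (-0.312500, 1.000000)
Mv1 = (-1.312500, 5.625000); divide by 5.625000 → v2 = (-0.233333, 1.000000)
Requested entry of v2: 21/-90 = -0.23333

-0.23333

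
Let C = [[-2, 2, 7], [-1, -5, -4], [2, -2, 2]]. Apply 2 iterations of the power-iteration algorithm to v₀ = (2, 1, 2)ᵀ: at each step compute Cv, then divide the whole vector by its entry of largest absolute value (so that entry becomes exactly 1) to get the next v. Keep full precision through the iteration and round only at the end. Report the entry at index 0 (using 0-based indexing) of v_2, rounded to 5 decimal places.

-0.18182

Cv0 = (12.000000, -15.000000, 6.000000); divide by -15.000000 → v1 = (-0.800000, 1.000000, -0.400000)
Cv1 = (0.800000, -2.600000, -4.400000); divide by -4.400000 → v2 = (-0.181818, 0.590909, 1.000000)
Requested entry of v2: -12/66 = -0.18182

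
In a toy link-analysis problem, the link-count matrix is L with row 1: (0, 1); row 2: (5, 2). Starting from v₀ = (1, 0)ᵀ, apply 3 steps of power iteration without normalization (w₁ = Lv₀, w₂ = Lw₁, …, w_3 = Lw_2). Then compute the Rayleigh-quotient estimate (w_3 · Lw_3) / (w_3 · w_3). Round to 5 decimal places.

w1 = Lv₀ = (0·1 + 1·0; 5·1 + 2·0) = (0, 5)
w2 = Lw1 = (0·0 + 1·5; 5·0 + 2·5) = (5, 10)
w3 = Lw2 = (10, 45)
Lw3 = (45, 140)
w3·Lw3 = 10·45 + 45·140 = 6750; w3·w3 = 10·10 + 45·45 = 2125
λ ≈ 6750/2125 = 3.17647

λ ≈ 3.17647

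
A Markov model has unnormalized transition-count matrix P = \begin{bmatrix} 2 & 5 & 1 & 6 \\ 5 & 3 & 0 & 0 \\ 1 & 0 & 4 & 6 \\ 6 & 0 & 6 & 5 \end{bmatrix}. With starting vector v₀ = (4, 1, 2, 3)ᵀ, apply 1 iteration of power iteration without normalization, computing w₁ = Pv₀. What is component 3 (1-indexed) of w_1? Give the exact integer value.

30

w1 = Pv₀ = (2·4 + 5·1 + 1·2 + 6·3; 5·4 + 3·1 + 0·2 + 0·3; 1·4 + 0·1 + 4·2 + 6·3; 6·4 + 0·1 + 6·2 + 5·3) = (33, 23, 30, 51)
The requested component of w1 is 30.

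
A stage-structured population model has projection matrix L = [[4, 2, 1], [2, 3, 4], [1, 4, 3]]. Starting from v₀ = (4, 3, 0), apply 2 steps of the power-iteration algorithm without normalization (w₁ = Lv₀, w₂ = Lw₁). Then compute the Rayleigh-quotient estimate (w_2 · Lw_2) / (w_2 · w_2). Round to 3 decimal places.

w1 = Lv₀ = (4·4 + 2·3 + 1·0; 2·4 + 3·3 + 4·0; 1·4 + 4·3 + 3·0) = (22, 17, 16)
w2 = Lw1 = (4·22 + 2·17 + 1·16; 2·22 + 3·17 + 4·16; 1·22 + 4·17 + 3·16) = (138, 159, 138)
Lw2 = (1008, 1305, 1188)
w2·Lw2 = 138·1008 + 159·1305 + 138·1188 = 510543; w2·w2 = 138·138 + 159·159 + 138·138 = 63369
λ ≈ 510543/63369 = 8.057

8.057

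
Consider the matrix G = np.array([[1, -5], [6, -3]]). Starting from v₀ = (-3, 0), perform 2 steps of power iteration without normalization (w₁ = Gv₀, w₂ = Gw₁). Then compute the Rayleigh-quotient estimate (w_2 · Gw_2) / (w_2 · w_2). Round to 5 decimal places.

w1 = Gv₀ = (1·(-3) + (-5)·0; 6·(-3) + (-3)·0) = (-3, -18)
w2 = Gw1 = (1·(-3) + (-5)·(-18); 6·(-3) + (-3)·(-18)) = (87, 36)
Gw2 = (-93, 414)
w2·Gw2 = 87·(-93) + 36·414 = 6813; w2·w2 = 87·87 + 36·36 = 8865
λ ≈ 6813/8865 = 0.76853

0.76853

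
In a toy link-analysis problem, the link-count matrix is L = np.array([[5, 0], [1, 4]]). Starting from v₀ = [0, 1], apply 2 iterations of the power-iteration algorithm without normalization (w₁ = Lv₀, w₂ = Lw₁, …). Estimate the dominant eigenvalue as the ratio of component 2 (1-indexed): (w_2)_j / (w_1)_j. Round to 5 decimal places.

w1 = Lv₀ = (5·0 + 0·1; 1·0 + 4·1) = (0, 4)
w2 = Lw1 = (5·0 + 0·4; 1·0 + 4·4) = (0, 16)
Ratio at component: 16 / 4 = 4.00000

4.00000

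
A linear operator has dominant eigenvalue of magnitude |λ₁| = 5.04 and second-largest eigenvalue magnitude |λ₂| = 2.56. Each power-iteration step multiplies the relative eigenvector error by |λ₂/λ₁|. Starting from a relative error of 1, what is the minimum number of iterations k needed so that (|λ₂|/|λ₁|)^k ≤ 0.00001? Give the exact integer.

|λ₂/λ₁| = 2.56/5.04 = 0.50794
Need k ≥ ln(0.00001) / ln(0.50794) = -11.5129 / -0.6774 ≈ 16.996
Smallest integer k satisfying the bound: 17

17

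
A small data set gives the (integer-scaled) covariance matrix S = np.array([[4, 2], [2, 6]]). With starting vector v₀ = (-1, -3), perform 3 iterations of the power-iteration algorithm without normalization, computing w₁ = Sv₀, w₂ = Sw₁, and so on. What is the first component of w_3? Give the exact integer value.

w1 = Sv₀ = (-10, -20)
w2 = Sw1 = (-80, -140)
w3 = Sw2 = (-600, -1000)
The requested component of w3 is -600.

-600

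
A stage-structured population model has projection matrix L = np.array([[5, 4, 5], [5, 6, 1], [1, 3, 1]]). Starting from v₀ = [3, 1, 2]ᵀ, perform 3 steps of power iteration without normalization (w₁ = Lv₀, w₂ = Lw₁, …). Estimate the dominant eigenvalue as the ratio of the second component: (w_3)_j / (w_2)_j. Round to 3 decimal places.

w1 = Lv₀ = (5·3 + 4·1 + 5·2; 5·3 + 6·1 + 1·2; 1·3 + 3·1 + 1·2) = (29, 23, 8)
w2 = Lw1 = (5·29 + 4·23 + 5·8; 5·29 + 6·23 + 1·8; 1·29 + 3·23 + 1·8) = (277, 291, 106)
w3 = Lw2 = (3079, 3237, 1256)
Ratio at component: 3237 / 291 = 11.124

11.124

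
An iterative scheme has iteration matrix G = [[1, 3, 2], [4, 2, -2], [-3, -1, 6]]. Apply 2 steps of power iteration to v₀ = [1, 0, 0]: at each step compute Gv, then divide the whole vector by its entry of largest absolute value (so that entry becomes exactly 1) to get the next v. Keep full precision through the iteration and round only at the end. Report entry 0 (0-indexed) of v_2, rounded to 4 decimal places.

Gv0 = (1.00000, 4.00000, -3.00000); divide by 4.00000 → v1 = (0.25000, 1.00000, -0.75000)
Gv1 = (1.75000, 4.50000, -6.25000); divide by -6.25000 → v2 = (-0.28000, -0.72000, 1.00000)
Requested entry of v2: 7/-25 = -0.2800

-0.2800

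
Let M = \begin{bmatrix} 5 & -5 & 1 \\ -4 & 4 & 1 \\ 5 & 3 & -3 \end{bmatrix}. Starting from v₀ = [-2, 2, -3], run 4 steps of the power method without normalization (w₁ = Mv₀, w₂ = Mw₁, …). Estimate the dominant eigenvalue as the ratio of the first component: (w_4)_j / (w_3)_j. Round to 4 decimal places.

8.6119

w1 = Mv₀ = (5·(-2) + (-5)·2 + 1·(-3); (-4)·(-2) + 4·2 + 1·(-3); 5·(-2) + 3·2 + (-3)·(-3)) = (-23, 13, 5)
w2 = Mw1 = (5·(-23) + (-5)·13 + 1·5; (-4)·(-23) + 4·13 + 1·5; 5·(-23) + 3·13 + (-3)·5) = (-175, 149, -91)
w3 = Mw2 = (-1711, 1205, -155)
w4 = Mw3 = (-14735, 11509, -4475)
Ratio at component: -14735 / -1711 = 8.6119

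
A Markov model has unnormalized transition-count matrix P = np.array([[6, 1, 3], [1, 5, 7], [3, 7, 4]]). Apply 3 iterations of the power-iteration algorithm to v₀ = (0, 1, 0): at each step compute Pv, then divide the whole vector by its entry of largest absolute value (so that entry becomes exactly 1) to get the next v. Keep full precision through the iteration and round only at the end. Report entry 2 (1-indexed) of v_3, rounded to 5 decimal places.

0.98192

Pv0 = (1.000000, 5.000000, 7.000000); divide by 7.000000 → v1 = (0.142857, 0.714286, 1.000000)
Pv1 = (4.571429, 10.714286, 9.428571); divide by 10.714286 → v2 = (0.426667, 1.000000, 0.880000)
Pv2 = (6.200000, 11.586667, 11.800000); divide by 11.800000 → v3 = (0.525424, 0.981921, 1.000000)
Requested entry of v3: 869/885 = 0.98192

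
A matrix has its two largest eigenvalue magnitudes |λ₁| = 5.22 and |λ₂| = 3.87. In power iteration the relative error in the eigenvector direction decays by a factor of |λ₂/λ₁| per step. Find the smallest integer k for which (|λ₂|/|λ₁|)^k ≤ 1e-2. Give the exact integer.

16

|λ₂/λ₁| = 3.87/5.22 = 0.74138
Need k ≥ ln(1e-2) / ln(0.74138) = -4.6052 / -0.2992 ≈ 15.389
Smallest integer k satisfying the bound: 16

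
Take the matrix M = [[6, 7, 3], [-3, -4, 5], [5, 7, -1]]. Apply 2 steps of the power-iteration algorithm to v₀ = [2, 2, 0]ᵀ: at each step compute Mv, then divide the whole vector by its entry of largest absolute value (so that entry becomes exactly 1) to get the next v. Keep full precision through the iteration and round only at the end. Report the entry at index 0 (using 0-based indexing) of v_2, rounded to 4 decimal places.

Mv0 = (26.00000, -14.00000, 24.00000); divide by 26.00000 → v1 = (1.00000, -0.53846, 0.92308)
Mv1 = (5.00000, 3.76923, 0.30769); divide by 5.00000 → v2 = (1.00000, 0.75385, 0.06154)
Requested entry of v2: 130/130 = 1.0000

1.0000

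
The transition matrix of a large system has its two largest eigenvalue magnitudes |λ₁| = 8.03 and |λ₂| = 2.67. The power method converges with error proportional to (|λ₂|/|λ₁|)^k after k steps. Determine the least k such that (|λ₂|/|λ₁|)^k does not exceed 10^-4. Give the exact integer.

|λ₂/λ₁| = 2.67/8.03 = 0.33250
Need k ≥ ln(10^-4) / ln(0.33250) = -9.2103 / -1.1011 ≈ 8.365
Smallest integer k satisfying the bound: 9

9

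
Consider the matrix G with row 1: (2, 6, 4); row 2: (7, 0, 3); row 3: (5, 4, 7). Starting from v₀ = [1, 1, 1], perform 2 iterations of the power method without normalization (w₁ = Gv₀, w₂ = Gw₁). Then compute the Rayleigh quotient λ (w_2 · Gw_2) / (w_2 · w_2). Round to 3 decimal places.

λ ≈ 12.942

w1 = Gv₀ = (2·1 + 6·1 + 4·1; 7·1 + 0·1 + 3·1; 5·1 + 4·1 + 7·1) = (12, 10, 16)
w2 = Gw1 = (2·12 + 6·10 + 4·16; 7·12 + 0·10 + 3·16; 5·12 + 4·10 + 7·16) = (148, 132, 212)
Gw2 = (1936, 1672, 2752)
w2·Gw2 = 148·1936 + 132·1672 + 212·2752 = 1090656; w2·w2 = 148·148 + 132·132 + 212·212 = 84272
λ ≈ 1090656/84272 = 12.942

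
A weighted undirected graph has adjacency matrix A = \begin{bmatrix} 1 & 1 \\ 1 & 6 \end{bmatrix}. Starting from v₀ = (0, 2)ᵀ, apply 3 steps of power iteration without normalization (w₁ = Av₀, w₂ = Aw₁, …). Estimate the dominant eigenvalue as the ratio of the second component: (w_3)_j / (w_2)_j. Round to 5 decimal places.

6.18919

w1 = Av₀ = (1·0 + 1·2; 1·0 + 6·2) = (2, 12)
w2 = Aw1 = (1·2 + 1·12; 1·2 + 6·12) = (14, 74)
w3 = Aw2 = (88, 458)
Ratio at component: 458 / 74 = 6.18919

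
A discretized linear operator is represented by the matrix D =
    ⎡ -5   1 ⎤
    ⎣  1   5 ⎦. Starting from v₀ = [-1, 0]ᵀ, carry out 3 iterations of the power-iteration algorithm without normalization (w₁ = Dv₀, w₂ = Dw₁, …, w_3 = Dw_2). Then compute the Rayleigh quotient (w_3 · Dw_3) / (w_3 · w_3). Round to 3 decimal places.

λ ≈ -5.000

w1 = Dv₀ = ((-5)·(-1) + 1·0; 1·(-1) + 5·0) = (5, -1)
w2 = Dw1 = ((-5)·5 + 1·(-1); 1·5 + 5·(-1)) = (-26, 0)
w3 = Dw2 = (130, -26)
Dw3 = (-676, 0)
w3·Dw3 = 130·(-676) + (-26)·0 = -87880; w3·w3 = 130·130 + (-26)·(-26) = 17576
λ ≈ -87880/17576 = -5.000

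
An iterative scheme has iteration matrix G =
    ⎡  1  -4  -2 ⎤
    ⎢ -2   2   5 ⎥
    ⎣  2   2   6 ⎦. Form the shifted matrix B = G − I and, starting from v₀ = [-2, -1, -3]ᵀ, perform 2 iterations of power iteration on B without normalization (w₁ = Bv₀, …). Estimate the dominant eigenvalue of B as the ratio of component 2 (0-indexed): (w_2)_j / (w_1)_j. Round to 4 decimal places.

B = G − I has rows (0, -4, -2); (-2, 1, 5); (2, 2, 5)
w1 = Bv₀ = (10, -12, -21)
w2 = Bw1 = (90, -137, -109)
Ratio: -109/-21 = 5.1905

5.1905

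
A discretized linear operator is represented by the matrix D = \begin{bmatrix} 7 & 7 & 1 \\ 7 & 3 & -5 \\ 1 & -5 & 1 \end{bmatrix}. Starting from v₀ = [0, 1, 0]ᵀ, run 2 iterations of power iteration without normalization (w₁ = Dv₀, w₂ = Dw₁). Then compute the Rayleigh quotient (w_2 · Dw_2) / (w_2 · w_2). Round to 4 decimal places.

w1 = Dv₀ = (7·0 + 7·1 + 1·0; 7·0 + 3·1 + (-5)·0; 1·0 + (-5)·1 + 1·0) = (7, 3, -5)
w2 = Dw1 = (7·7 + 7·3 + 1·(-5); 7·7 + 3·3 + (-5)·(-5); 1·7 + (-5)·3 + 1·(-5)) = (65, 83, -13)
Dw2 = (1023, 769, -363)
w2·Dw2 = 65·1023 + 83·769 + (-13)·(-363) = 135041; w2·w2 = 65·65 + 83·83 + (-13)·(-13) = 11283
λ ≈ 135041/11283 = 11.9685

11.9685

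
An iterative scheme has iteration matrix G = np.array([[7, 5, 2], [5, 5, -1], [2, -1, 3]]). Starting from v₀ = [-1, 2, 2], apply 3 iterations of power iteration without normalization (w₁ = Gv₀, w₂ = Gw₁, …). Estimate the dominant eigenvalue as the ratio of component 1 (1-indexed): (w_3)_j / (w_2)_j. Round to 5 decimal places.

w1 = Gv₀ = (7·(-1) + 5·2 + 2·2; 5·(-1) + 5·2 + (-1)·2; 2·(-1) + (-1)·2 + 3·2) = (7, 3, 2)
w2 = Gw1 = (7·7 + 5·3 + 2·2; 5·7 + 5·3 + (-1)·2; 2·7 + (-1)·3 + 3·2) = (68, 48, 17)
w3 = Gw2 = (750, 563, 139)
Ratio at component: 750 / 68 = 11.02941

λ ≈ 11.02941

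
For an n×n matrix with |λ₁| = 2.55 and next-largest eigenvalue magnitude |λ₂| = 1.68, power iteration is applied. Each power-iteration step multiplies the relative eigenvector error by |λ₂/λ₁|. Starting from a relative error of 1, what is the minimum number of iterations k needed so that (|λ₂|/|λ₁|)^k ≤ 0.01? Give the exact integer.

12

|λ₂/λ₁| = 1.68/2.55 = 0.65882
Need k ≥ ln(0.01) / ln(0.65882) = -4.6052 / -0.4173 ≈ 11.036
Smallest integer k satisfying the bound: 12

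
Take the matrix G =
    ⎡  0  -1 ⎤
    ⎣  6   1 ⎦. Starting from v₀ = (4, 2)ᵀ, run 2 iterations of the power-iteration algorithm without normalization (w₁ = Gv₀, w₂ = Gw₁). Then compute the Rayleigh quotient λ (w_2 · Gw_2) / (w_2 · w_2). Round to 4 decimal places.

λ ≈ -1.8624

w1 = Gv₀ = (0·4 + (-1)·2; 6·4 + 1·2) = (-2, 26)
w2 = Gw1 = (0·(-2) + (-1)·26; 6·(-2) + 1·26) = (-26, 14)
Gw2 = (-14, -142)
w2·Gw2 = (-26)·(-14) + 14·(-142) = -1624; w2·w2 = (-26)·(-26) + 14·14 = 872
λ ≈ -1624/872 = -1.8624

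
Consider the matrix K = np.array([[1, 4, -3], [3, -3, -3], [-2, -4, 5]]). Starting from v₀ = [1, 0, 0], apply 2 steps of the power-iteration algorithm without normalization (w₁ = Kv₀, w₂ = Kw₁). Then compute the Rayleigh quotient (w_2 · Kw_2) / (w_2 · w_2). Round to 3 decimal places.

5.892

w1 = Kv₀ = (1·1 + 4·0 + (-3)·0; 3·1 + (-3)·0 + (-3)·0; (-2)·1 + (-4)·0 + 5·0) = (1, 3, -2)
w2 = Kw1 = (1·1 + 4·3 + (-3)·(-2); 3·1 + (-3)·3 + (-3)·(-2); (-2)·1 + (-4)·3 + 5·(-2)) = (19, 0, -24)
Kw2 = (91, 129, -158)
w2·Kw2 = 19·91 + 0·129 + (-24)·(-158) = 5521; w2·w2 = 19·19 + 0·0 + (-24)·(-24) = 937
λ ≈ 5521/937 = 5.892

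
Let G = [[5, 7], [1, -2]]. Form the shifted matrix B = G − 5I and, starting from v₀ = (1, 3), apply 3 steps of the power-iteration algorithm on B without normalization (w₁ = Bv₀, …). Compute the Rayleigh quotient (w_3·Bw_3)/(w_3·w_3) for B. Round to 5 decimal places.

-7.88070

B = G − 5I has rows (0, 7); (1, -7)
w1 = Bv₀ = (0·1 + 7·3; 1·1 + (-7)·3) = (21, -20)
w2 = Bw1 = (0·21 + 7·(-20); 1·21 + (-7)·(-20)) = (-140, 161)
w3 = Bw2 = (1127, -1267)
Bw3 = (-8869, 9996)
w3·Bw3 = -22660295; w3·w3 = 2875418; μ ≈ -22660295/2875418 = -7.88070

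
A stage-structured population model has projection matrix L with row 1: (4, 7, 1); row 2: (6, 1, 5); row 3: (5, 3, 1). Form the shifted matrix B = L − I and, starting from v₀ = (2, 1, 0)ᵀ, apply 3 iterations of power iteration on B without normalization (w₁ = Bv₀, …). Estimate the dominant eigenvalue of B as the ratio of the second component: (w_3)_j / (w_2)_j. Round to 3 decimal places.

B = L − I has rows (3, 7, 1); (6, 0, 5); (5, 3, 0)
w1 = Bv₀ = (3·2 + 7·1 + 1·0; 6·2 + 0·1 + 5·0; 5·2 + 3·1 + 0·0) = (13, 12, 13)
w2 = Bw1 = (3·13 + 7·12 + 1·13; 6·13 + 0·12 + 5·13; 5·13 + 3·12 + 0·13) = (136, 143, 101)
w3 = Bw2 = (1510, 1321, 1109)
Ratio: 1321/143 = 9.238

9.238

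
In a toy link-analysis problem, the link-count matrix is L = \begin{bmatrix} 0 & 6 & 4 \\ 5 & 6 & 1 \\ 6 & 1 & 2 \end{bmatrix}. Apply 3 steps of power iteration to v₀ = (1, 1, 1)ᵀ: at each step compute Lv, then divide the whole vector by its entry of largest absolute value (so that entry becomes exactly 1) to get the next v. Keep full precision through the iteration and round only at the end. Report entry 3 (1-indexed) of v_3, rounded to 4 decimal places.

Lv0 = (10.00000, 12.00000, 9.00000); divide by 12.00000 → v1 = (0.83333, 1.00000, 0.75000)
Lv1 = (9.00000, 10.91667, 7.50000); divide by 10.91667 → v2 = (0.82443, 1.00000, 0.68702)
Lv2 = (8.74809, 10.80916, 7.32061); divide by 10.80916 → v3 = (0.80932, 1.00000, 0.67726)
Requested entry of v3: 959/1416 = 0.6773

0.6773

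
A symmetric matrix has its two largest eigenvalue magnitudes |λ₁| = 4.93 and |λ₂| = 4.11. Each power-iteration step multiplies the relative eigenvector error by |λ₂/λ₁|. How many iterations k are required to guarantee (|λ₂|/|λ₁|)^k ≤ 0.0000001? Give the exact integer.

89

|λ₂/λ₁| = 4.11/4.93 = 0.83367
Need k ≥ ln(0.0000001) / ln(0.83367) = -16.1181 / -0.1819 ≈ 88.602
Smallest integer k satisfying the bound: 89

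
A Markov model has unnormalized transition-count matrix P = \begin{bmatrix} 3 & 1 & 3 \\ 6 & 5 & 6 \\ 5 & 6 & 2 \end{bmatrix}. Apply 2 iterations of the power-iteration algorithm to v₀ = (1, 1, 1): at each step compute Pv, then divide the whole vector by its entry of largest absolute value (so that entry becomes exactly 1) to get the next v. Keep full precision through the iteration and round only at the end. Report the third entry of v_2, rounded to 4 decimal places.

0.7951

Pv0 = (7.00000, 17.00000, 13.00000); divide by 17.00000 → v1 = (0.41176, 1.00000, 0.76471)
Pv1 = (4.52941, 12.05882, 9.58824); divide by 12.05882 → v2 = (0.37561, 1.00000, 0.79512)
Requested entry of v2: 163/205 = 0.7951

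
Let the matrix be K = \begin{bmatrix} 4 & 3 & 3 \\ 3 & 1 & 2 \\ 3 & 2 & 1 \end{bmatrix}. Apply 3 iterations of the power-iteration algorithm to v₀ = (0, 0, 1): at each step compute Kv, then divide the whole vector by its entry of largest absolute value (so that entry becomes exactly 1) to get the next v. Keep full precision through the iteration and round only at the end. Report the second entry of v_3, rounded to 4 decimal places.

Kv0 = (3.00000, 2.00000, 1.00000); divide by 3.00000 → v1 = (1.00000, 0.66667, 0.33333)
Kv1 = (7.00000, 4.33333, 4.66667); divide by 7.00000 → v2 = (1.00000, 0.61905, 0.66667)
Kv2 = (7.85714, 4.95238, 4.90476); divide by 7.85714 → v3 = (1.00000, 0.63030, 0.62424)
Requested entry of v3: 104/165 = 0.6303

0.6303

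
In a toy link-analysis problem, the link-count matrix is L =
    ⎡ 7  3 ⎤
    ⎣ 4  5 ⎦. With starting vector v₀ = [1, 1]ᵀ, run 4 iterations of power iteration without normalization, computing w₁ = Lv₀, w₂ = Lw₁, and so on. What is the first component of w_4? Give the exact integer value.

8977

w1 = Lv₀ = (10, 9)
w2 = Lw1 = (97, 85)
w3 = Lw2 = (934, 813)
w4 = Lw3 = (8977, 7801)
The requested component of w4 is 8977.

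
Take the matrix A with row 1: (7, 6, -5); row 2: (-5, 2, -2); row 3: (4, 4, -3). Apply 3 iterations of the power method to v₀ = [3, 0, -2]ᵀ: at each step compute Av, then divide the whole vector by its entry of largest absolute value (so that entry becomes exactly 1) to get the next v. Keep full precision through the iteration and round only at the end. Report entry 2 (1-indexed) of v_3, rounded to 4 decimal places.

Av0 = (31.00000, -11.00000, 18.00000); divide by 31.00000 → v1 = (1.00000, -0.35484, 0.58065)
Av1 = (1.96774, -6.87097, 0.83871); divide by -6.87097 → v2 = (-0.28638, 1.00000, -0.12207)
Av2 = (4.60563, 3.67606, 3.22066); divide by 4.60563 → v3 = (1.00000, 0.79817, 0.69929)
Requested entry of v3: -783/-981 = 0.7982

0.7982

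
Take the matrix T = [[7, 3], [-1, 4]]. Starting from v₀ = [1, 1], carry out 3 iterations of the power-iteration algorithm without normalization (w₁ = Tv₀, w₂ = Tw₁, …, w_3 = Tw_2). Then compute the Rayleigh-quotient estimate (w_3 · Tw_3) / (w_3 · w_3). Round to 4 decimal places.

λ ≈ 6.7024

w1 = Tv₀ = (7·1 + 3·1; (-1)·1 + 4·1) = (10, 3)
w2 = Tw1 = (7·10 + 3·3; (-1)·10 + 4·3) = (79, 2)
w3 = Tw2 = (559, -71)
Tw3 = (3700, -843)
w3·Tw3 = 559·3700 + (-71)·(-843) = 2128153; w3·w3 = 559·559 + (-71)·(-71) = 317522
λ ≈ 2128153/317522 = 6.7024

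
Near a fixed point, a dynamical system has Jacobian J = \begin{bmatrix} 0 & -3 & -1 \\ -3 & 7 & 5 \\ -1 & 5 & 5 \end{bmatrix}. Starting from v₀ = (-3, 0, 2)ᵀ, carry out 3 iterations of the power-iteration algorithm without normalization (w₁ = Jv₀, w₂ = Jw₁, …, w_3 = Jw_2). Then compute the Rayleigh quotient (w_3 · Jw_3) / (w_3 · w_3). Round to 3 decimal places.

w1 = Jv₀ = (0·(-3) + (-3)·0 + (-1)·2; (-3)·(-3) + 7·0 + 5·2; (-1)·(-3) + 5·0 + 5·2) = (-2, 19, 13)
w2 = Jw1 = (0·(-2) + (-3)·19 + (-1)·13; (-3)·(-2) + 7·19 + 5·13; (-1)·(-2) + 5·19 + 5·13) = (-70, 204, 162)
w3 = Jw2 = (-774, 2448, 1900)
Jw3 = (-9244, 28958, 22514)
w3·Jw3 = (-774)·(-9244) + 2448·28958 + 1900·22514 = 120820640; w3·w3 = (-774)·(-774) + 2448·2448 + 1900·1900 = 10201780
λ ≈ 120820640/10201780 = 11.843

λ ≈ 11.843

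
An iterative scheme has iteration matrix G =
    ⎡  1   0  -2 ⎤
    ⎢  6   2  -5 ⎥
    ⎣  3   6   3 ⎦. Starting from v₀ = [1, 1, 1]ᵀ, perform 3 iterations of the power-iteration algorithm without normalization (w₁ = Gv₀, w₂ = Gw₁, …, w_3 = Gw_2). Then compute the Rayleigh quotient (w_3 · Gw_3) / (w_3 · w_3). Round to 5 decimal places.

λ ≈ 3.74346

w1 = Gv₀ = (-1, 3, 12)
w2 = Gw1 = (-25, -60, 51)
w3 = Gw2 = (-127, -525, -282)
Gw3 = (437, -402, -4377)
w3·Gw3 = (-127)·437 + (-525)·(-402) + (-282)·(-4377) = 1389865; w3·w3 = (-127)·(-127) + (-525)·(-525) + (-282)·(-282) = 371278
λ ≈ 1389865/371278 = 3.74346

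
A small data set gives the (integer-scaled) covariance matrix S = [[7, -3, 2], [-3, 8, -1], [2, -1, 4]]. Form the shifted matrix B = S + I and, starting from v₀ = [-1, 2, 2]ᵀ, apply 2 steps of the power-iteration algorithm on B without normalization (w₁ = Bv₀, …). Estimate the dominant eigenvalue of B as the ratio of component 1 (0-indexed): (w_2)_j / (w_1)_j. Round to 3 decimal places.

B = S + I has rows (8, -3, 2); (-3, 9, -1); (2, -1, 5)
w1 = Bv₀ = (8·(-1) + (-3)·2 + 2·2; (-3)·(-1) + 9·2 + (-1)·2; 2·(-1) + (-1)·2 + 5·2) = (-10, 19, 6)
w2 = Bw1 = (8·(-10) + (-3)·19 + 2·6; (-3)·(-10) + 9·19 + (-1)·6; 2·(-10) + (-1)·19 + 5·6) = (-125, 195, -9)
Ratio: 195/19 = 10.263

10.263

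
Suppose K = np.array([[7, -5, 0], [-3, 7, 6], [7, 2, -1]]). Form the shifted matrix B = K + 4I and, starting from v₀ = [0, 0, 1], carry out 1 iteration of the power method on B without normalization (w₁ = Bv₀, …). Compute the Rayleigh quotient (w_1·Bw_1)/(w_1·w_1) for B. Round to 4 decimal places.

μ ≈ 12.6000

B = K + 4I has rows (11, -5, 0); (-3, 11, 6); (7, 2, 3)
w1 = Bv₀ = (11·0 + (-5)·0 + 0·1; (-3)·0 + 11·0 + 6·1; 7·0 + 2·0 + 3·1) = (0, 6, 3)
Bw1 = (-30, 84, 21)
w1·Bw1 = 567; w1·w1 = 45; μ ≈ 567/45 = 12.6000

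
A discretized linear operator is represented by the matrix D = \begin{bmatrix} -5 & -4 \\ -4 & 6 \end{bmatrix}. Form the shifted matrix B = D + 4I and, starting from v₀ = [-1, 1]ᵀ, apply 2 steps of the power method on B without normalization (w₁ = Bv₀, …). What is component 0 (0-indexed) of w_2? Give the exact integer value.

-53

B = D + 4I has rows (-1, -4); (-4, 10)
w1 = Bv₀ = ((-1)·(-1) + (-4)·1; (-4)·(-1) + 10·1) = (-3, 14)
w2 = Bw1 = ((-1)·(-3) + (-4)·14; (-4)·(-3) + 10·14) = (-53, 152)
Requested component of w2: -53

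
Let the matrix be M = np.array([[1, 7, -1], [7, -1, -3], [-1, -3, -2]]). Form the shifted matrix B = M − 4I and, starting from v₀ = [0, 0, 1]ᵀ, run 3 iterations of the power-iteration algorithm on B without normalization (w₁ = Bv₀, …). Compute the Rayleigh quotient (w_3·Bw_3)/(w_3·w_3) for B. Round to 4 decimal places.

B = M − 4I has rows (-3, 7, -1); (7, -5, -3); (-1, -3, -6)
w1 = Bv₀ = ((-3)·0 + 7·0 + (-1)·1; 7·0 + (-5)·0 + (-3)·1; (-1)·0 + (-3)·0 + (-6)·1) = (-1, -3, -6)
w2 = Bw1 = ((-3)·(-1) + 7·(-3) + (-1)·(-6); 7·(-1) + (-5)·(-3) + (-3)·(-6); (-1)·(-1) + (-3)·(-3) + (-6)·(-6)) = (-12, 26, 46)
w3 = Bw2 = (172, -352, -342)
Bw3 = (-2638, 3990, 2936)
w3·Bw3 = -2862328; w3·w3 = 270452; μ ≈ -2862328/270452 = -10.5835

-10.5835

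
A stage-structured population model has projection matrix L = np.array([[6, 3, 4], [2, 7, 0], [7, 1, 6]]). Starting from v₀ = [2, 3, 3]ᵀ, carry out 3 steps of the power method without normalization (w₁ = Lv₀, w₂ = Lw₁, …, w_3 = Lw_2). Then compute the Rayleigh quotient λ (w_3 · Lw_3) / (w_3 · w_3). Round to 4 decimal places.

12.1858

w1 = Lv₀ = (6·2 + 3·3 + 4·3; 2·2 + 7·3 + 0·3; 7·2 + 1·3 + 6·3) = (33, 25, 35)
w2 = Lw1 = (6·33 + 3·25 + 4·35; 2·33 + 7·25 + 0·35; 7·33 + 1·25 + 6·35) = (413, 241, 466)
w3 = Lw2 = (5065, 2513, 5928)
Lw3 = (61641, 27721, 73536)
w3·Lw3 = 5065·61641 + 2513·27721 + 5928·73536 = 817795946; w3·w3 = 5065·5065 + 2513·2513 + 5928·5928 = 67110578
λ ≈ 817795946/67110578 = 12.1858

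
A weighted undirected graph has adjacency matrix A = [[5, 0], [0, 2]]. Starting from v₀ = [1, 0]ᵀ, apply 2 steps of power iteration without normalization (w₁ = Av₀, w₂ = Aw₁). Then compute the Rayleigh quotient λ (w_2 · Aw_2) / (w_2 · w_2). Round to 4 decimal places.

w1 = Av₀ = (5, 0)
w2 = Aw1 = (25, 0)
Aw2 = (125, 0)
w2·Aw2 = 25·125 + 0·0 = 3125; w2·w2 = 25·25 + 0·0 = 625
λ ≈ 3125/625 = 5.0000

λ ≈ 5.0000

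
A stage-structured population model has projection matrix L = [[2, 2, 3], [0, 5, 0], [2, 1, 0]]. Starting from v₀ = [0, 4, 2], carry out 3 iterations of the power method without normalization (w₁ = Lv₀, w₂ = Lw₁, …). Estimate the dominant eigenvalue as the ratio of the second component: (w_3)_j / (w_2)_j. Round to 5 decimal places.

λ ≈ 5.00000

w1 = Lv₀ = (2·0 + 2·4 + 3·2; 0·0 + 5·4 + 0·2; 2·0 + 1·4 + 0·2) = (14, 20, 4)
w2 = Lw1 = (2·14 + 2·20 + 3·4; 0·14 + 5·20 + 0·4; 2·14 + 1·20 + 0·4) = (80, 100, 48)
w3 = Lw2 = (504, 500, 260)
Ratio at component: 500 / 100 = 5.00000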